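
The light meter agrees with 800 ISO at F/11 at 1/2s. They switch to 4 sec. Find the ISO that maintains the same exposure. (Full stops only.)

Shutter speed: 1/2 → 1 → 2 → 4 — 3 stops longer (brighter).
Need 3 stops darker from the ISO: 800 → 400 → 200 → 100.

ISO 100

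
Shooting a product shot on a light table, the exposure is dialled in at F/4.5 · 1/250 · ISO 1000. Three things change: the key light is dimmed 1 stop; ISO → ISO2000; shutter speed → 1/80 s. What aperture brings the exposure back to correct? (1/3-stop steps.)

Scene light: 1 stop darker.
ISO: 1000 → 1250 → 1600 → 2000 — 1 stop higher (brighter).
Shutter speed: 1/250 → 1/200 → 1/160 → 1/125 → 1/100 → 1/80 — 1 2/3 stops slower (brighter).
Net so far: 1 2/3 stops brighter. Aperture: f/4.5 → f/5 → f/5.6 → f/6.3 → f/7.1 → f/8.

f/8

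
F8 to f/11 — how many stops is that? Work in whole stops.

1 stop

f/8 → f/11 — count the steps: 1 stop.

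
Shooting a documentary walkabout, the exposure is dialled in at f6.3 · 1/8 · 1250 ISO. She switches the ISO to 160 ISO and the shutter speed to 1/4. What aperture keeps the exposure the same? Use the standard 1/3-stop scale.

f/3.2

ISO: 1250 → 1000 → 800 → 640 → 500 → 400 → 320 → 250 → 200 → 160 — 3 stops dropped (darker).
Shutter speed: 1/8 → 1/6 → 1/5 → 1/4 — 1 stop longer (brighter).
Net change so far: 2 stops darker. Offset with the aperture: f/6.3 → f/5.6 → f/5 → f/4.5 → f/4 → f/3.5 → f/3.2.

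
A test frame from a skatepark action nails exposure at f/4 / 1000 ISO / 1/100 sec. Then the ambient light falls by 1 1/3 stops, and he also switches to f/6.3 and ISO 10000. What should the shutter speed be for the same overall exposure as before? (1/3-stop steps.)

1/160s

Scene light: 1 1/3 stops darker.
Aperture: f/4 → f/4.5 → f/5 → f/5.6 → f/6.3 — 1 1/3 stops stopped down (darker).
ISO: 1000 → 1250 → 1600 → 2000 → 2500 → 3200 → 4000 → 5000 → 6400 → 8000 → 10000 — 3 1/3 stops raised (brighter).
Net so far: 2/3 stop brighter. Shutter speed: 1/100 → 1/125 → 1/160.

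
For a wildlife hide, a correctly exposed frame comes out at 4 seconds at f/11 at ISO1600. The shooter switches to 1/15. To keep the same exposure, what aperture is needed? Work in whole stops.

Shutter speed: 4 → 2 → 1 → 1/2 → 1/4 → 1/8 → 1/15 — 6 stops faster (darker).
Need 6 stops brighter from the aperture: f/11 → f/8 → f/5.6 → f/4 → f/2.8 → f/2 → f/1.4.

f/1.4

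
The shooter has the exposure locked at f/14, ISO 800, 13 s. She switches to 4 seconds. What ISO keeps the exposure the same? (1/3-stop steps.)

Shutter speed: 13 → 10 → 8 → 6 → 5 → 4 — 1 2/3 stops faster (darker).
Need 1 2/3 stops brighter from the ISO: 800 → 1000 → 1250 → 1600 → 2000 → 2500.

ISO 2500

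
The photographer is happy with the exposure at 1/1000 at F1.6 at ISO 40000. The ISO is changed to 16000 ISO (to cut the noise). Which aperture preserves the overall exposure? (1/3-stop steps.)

f/1.0

ISO: 40000 → 32000 → 25600 → 20000 → 16000 — 1 1/3 stops lower (darker).
Need 1 1/3 stops brighter from the aperture: f/1.6 → f/1.4 → f/1.2 → f/1.1 → f/1.0.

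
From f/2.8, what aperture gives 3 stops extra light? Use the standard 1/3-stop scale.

f/1.0

Aperture: f/2.8 → f/2.5 → f/2.2 → f/2 → f/1.8 → f/1.6 → f/1.4 → f/1.2 → f/1.1 → f/1.0 — 3 stops larger aperture (brighter).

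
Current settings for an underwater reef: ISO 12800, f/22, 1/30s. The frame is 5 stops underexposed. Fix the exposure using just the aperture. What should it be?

Underexposed by 5 stops → need 5 stops brighter.
Aperture: f/22 → f/16 → f/11 → f/8 → f/5.6 → f/4.

f/4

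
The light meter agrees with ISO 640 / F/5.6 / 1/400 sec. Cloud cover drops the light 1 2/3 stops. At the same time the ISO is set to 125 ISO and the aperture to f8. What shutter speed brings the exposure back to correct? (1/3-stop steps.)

1/13s

Scene light: 1 2/3 stops darker.
ISO: 640 → 500 → 400 → 320 → 250 → 200 → 160 → 125 — 2 1/3 stops dropped (darker).
Aperture: f/5.6 → f/6.3 → f/7.1 → f/8 — 1 stop narrower (darker).
Net so far: 5 stops darker. Shutter speed: 1/400 → 1/320 → 1/250 → 1/200 → 1/160 → 1/125 → 1/100 → 1/80 → 1/60 → 1/50 → 1/40 → 1/30 → 1/25 → 1/20 → 1/15 → 1/13.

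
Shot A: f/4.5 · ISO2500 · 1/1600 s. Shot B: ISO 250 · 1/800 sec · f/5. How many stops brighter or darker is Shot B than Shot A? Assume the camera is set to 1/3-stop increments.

2 2/3 stops darker

Aperture: f/4.5 → f/5 — 1/3 stop narrower (darker).
Shutter speed: 1/1600 → 1/1250 → 1/1000 → 1/800 — 1 stop slower (brighter).
ISO: 2500 → 2000 → 1600 → 1250 → 1000 → 800 → 640 → 500 → 400 → 320 → 250 — 3 1/3 stops dropped (darker).
Net: −1/3 +1 −3 1/3 = −2 2/3 stops.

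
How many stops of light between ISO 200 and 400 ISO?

200 → 400 — count the steps: 1 stop.

1 stop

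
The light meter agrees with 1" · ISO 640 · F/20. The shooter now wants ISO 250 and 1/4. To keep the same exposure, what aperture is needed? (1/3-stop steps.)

ISO: 640 → 500 → 400 → 320 → 250 — 1 1/3 stops dropped (darker).
Shutter speed: 1 → 0.8 → 0.6 → 0.5 → 0.4 → 0.3 → 1/4 — 2 stops shorter (darker).
Net change so far: 3 1/3 stops darker. Offset with the aperture: f/20 → f/18 → f/16 → f/14 → f/13 → f/11 → f/10 → f/9 → f/8 → f/7.1 → f/6.3.

f/6.3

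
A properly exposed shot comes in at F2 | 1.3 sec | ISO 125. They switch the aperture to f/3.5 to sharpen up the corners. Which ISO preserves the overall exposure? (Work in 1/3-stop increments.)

Aperture: f/2 → f/2.2 → f/2.5 → f/2.8 → f/3.2 → f/3.5 — 1 2/3 stops smaller aperture (darker).
Need 1 2/3 stops brighter from the ISO: 125 → 160 → 200 → 250 → 320 → 400.

ISO 400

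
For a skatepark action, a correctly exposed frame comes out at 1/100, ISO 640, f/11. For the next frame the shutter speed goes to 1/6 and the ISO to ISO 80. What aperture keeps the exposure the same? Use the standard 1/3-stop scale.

f/16

Shutter speed: 1/100 → 1/80 → 1/60 → 1/50 → 1/40 → 1/30 → 1/25 → 1/20 → 1/15 → 1/13 → 1/10 → 1/8 → 1/6 — 4 stops longer (brighter).
ISO: 640 → 500 → 400 → 320 → 250 → 200 → 160 → 125 → 100 → 80 — 3 stops lower (darker).
Net change so far: 1 stop brighter. Offset with the aperture: f/11 → f/13 → f/14 → f/16.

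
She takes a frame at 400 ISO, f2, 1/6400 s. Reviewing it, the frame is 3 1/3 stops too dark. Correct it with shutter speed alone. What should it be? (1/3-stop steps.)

Underexposed by 3 1/3 stops → need 3 1/3 stops brighter.
Shutter speed: 1/6400 → 1/5000 → 1/4000 → 1/3200 → 1/2500 → 1/2000 → 1/1600 → 1/1250 → 1/1000 → 1/800 → 1/640.

1/640s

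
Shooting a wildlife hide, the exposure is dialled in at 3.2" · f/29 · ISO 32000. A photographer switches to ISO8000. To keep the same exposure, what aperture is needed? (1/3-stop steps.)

ISO: 32000 → 25600 → 20000 → 16000 → 12800 → 10000 → 8000 — 2 stops dropped (darker).
Need 2 stops brighter from the aperture: f/29 → f/25 → f/22 → f/20 → f/18 → f/16 → f/14.

f/14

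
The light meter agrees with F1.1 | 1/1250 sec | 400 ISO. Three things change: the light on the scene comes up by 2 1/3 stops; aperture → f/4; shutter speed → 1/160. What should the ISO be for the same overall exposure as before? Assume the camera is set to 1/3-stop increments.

ISO 125

Scene light: 2 1/3 stops brighter.
Aperture: f/1.1 → f/1.2 → f/1.4 → f/1.6 → f/1.8 → f/2 → f/2.2 → f/2.5 → f/2.8 → f/3.2 → f/3.5 → f/4 — 3 2/3 stops stopped down (darker).
Shutter speed: 1/1250 → 1/1000 → 1/800 → 1/640 → 1/500 → 1/400 → 1/320 → 1/250 → 1/200 → 1/160 — 3 stops longer (brighter).
Net so far: 1 2/3 stops brighter. ISO: 400 → 320 → 250 → 200 → 160 → 125.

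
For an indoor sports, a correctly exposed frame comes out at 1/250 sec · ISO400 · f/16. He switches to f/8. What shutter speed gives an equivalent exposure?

Aperture: f/16 → f/11 → f/8 — 2 stops opened up (brighter).
Need 2 stops darker from the shutter speed: 1/250 → 1/500 → 1/1000.

1/1000s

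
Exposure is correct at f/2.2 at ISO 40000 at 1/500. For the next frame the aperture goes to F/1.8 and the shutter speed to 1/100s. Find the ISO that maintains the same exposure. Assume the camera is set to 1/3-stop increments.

ISO 5000

Aperture: f/2.2 → f/2 → f/1.8 — 2/3 stop wider (brighter).
Shutter speed: 1/500 → 1/400 → 1/320 → 1/250 → 1/200 → 1/160 → 1/125 → 1/100 — 2 1/3 stops slower (brighter).
Net change so far: 3 stops brighter. Offset with the ISO: 40000 → 32000 → 25600 → 20000 → 16000 → 12800 → 10000 → 8000 → 6400 → 5000.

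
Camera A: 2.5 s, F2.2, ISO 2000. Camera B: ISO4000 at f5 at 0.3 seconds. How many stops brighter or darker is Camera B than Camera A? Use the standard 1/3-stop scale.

4 1/3 stops darker

Aperture: f/2.2 → f/2.5 → f/2.8 → f/3.2 → f/3.5 → f/4 → f/4.5 → f/5 — 2 1/3 stops stopped down (darker).
Shutter speed: 2.5 → 2 → 1.6 → 1.3 → 1 → 0.8 → 0.6 → 0.5 → 0.4 → 0.3 — 3 stops faster (darker).
ISO: 2000 → 2500 → 3200 → 4000 — 1 stop higher (brighter).
Net: −2 1/3 −3 +1 = −4 1/3 stops.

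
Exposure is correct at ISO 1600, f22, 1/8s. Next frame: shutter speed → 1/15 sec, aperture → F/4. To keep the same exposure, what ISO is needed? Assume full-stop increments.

Shutter speed: 1/8 → 1/15 — 1 stop faster (darker).
Aperture: f/22 → f/16 → f/11 → f/8 → f/5.6 → f/4 — 5 stops larger aperture (brighter).
Net change so far: 4 stops brighter. Offset with the ISO: 1600 → 800 → 400 → 200 → 100.

ISO 100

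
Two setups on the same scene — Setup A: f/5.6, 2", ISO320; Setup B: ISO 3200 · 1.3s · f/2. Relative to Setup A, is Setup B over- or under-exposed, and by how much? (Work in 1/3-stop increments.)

5 2/3 stops brighter

Aperture: f/5.6 → f/5 → f/4.5 → f/4 → f/3.5 → f/3.2 → f/2.8 → f/2.5 → f/2.2 → f/2 — 3 stops larger aperture (brighter).
Shutter speed: 2 → 1.6 → 1.3 — 2/3 stop faster (darker).
ISO: 320 → 400 → 500 → 640 → 800 → 1000 → 1250 → 1600 → 2000 → 2500 → 3200 — 3 1/3 stops higher (brighter).
Net: +3 −2/3 +3 1/3 = +5 2/3 stops.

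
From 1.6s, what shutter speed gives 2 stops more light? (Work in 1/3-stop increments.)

6 s

Shutter speed: 1.6 → 2 → 2.5 → 3.2 → 4 → 5 → 6 — 2 stops slower (brighter).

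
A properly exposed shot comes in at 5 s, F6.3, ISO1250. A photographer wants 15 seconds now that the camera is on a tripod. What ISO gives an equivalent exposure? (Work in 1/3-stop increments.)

Shutter speed: 5 → 6 → 8 → 10 → 13 → 15 — 1 2/3 stops slower (brighter).
Need 1 2/3 stops darker from the ISO: 1250 → 1000 → 800 → 640 → 500 → 400.

ISO 400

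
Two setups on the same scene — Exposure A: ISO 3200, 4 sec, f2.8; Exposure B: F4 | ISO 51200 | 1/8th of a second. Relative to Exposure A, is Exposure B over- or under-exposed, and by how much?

2 stops darker

Aperture: f/2.8 → f/4 — 1 stop stopped down (darker).
Shutter speed: 4 → 2 → 1 → 1/2 → 1/4 → 1/8 — 5 stops shorter (darker).
ISO: 3200 → 6400 → 12800 → 25600 → 51200 — 4 stops higher (brighter).
Net: −1 −5 +4 = −2 stops.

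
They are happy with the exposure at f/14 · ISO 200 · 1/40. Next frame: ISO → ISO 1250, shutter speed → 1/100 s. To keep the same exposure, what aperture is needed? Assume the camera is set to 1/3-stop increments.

f/22

ISO: 200 → 250 → 320 → 400 → 500 → 640 → 800 → 1000 → 1250 — 2 2/3 stops higher (brighter).
Shutter speed: 1/40 → 1/50 → 1/60 → 1/80 → 1/100 — 1 1/3 stops faster (darker).
Net change so far: 1 1/3 stops brighter. Offset with the aperture: f/14 → f/16 → f/18 → f/20 → f/22.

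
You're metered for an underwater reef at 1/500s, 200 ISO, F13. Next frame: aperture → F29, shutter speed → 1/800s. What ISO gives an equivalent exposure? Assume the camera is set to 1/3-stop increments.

Aperture: f/13 → f/14 → f/16 → f/18 → f/20 → f/22 → f/25 → f/29 — 2 1/3 stops narrower (darker).
Shutter speed: 1/500 → 1/640 → 1/800 — 2/3 stop faster (darker).
Net change so far: 3 stops darker. Offset with the ISO: 200 → 250 → 320 → 400 → 500 → 640 → 800 → 1000 → 1250 → 1600.

ISO 1600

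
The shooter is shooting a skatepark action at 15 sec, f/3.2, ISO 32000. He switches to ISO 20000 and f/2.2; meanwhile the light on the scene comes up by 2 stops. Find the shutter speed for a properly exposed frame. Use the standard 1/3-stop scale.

3.2 s

Scene light: 2 stops brighter.
ISO: 32000 → 25600 → 20000 — 2/3 stop lower (darker).
Aperture: f/3.2 → f/2.8 → f/2.5 → f/2.2 — 1 stop larger aperture (brighter).
Net so far: 2 1/3 stops brighter. Shutter speed: 15 → 13 → 10 → 8 → 6 → 5 → 4 → 3.2.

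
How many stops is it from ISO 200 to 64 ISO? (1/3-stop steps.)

1 2/3 stops

200 → 160 → 125 → 100 → 80 → 64 — count the steps: 5 third-stops = 1 2/3 stops.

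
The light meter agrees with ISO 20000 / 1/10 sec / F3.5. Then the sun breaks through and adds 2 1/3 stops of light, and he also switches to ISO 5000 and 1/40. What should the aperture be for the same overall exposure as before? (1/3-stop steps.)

f/2

Scene light: 2 1/3 stops brighter.
ISO: 20000 → 16000 → 12800 → 10000 → 8000 → 6400 → 5000 — 2 stops lower (darker).
Shutter speed: 1/10 → 1/13 → 1/15 → 1/20 → 1/25 → 1/30 → 1/40 — 2 stops faster (darker).
Net so far: 1 2/3 stops darker. Aperture: f/3.5 → f/3.2 → f/2.8 → f/2.5 → f/2.2 → f/2.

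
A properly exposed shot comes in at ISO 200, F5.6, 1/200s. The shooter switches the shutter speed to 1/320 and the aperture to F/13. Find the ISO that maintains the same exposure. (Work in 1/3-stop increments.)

ISO 1600

Shutter speed: 1/200 → 1/250 → 1/320 — 2/3 stop faster (darker).
Aperture: f/5.6 → f/6.3 → f/7.1 → f/8 → f/9 → f/10 → f/11 → f/13 — 2 1/3 stops smaller aperture (darker).
Net change so far: 3 stops darker. Offset with the ISO: 200 → 250 → 320 → 400 → 500 → 640 → 800 → 1000 → 1250 → 1600.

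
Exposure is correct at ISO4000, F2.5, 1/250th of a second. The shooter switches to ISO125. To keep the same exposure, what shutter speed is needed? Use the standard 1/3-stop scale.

ISO: 4000 → 3200 → 2500 → 2000 → 1600 → 1250 → 1000 → 800 → 640 → 500 → 400 → 320 → 250 → 200 → 160 → 125 — 5 stops lower (darker).
Need 5 stops brighter from the shutter speed: 1/250 → 1/200 → 1/160 → 1/125 → 1/100 → 1/80 → 1/60 → 1/50 → 1/40 → 1/30 → 1/25 → 1/20 → 1/15 → 1/13 → 1/10 → 1/8.

1/8s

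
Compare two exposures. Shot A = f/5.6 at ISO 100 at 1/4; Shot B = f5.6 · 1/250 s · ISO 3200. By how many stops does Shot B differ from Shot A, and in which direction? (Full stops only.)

1 stop darker

Aperture: unchanged.
Shutter speed: 1/4 → 1/8 → 1/15 → 1/30 → 1/60 → 1/125 → 1/250 — 6 stops faster (darker).
ISO: 100 → 200 → 400 → 800 → 1600 → 3200 — 5 stops raised (brighter).
Net: −6 +5 = −1 stop.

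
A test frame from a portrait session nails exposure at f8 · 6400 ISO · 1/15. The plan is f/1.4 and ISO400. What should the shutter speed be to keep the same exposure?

1/30s

Aperture: f/8 → f/5.6 → f/4 → f/2.8 → f/2 → f/1.4 — 5 stops wider (brighter).
ISO: 6400 → 3200 → 1600 → 800 → 400 — 4 stops lower (darker).
Net change so far: 1 stop brighter. Offset with the shutter speed: 1/15 → 1/30.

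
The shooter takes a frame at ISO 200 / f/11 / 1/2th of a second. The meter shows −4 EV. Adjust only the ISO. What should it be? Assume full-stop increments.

ISO 3200

Underexposed by 4 stops → need 4 stops brighter.
ISO: 200 → 400 → 800 → 1600 → 3200.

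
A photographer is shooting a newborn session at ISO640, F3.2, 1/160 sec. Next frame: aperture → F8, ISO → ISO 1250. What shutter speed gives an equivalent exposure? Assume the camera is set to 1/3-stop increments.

Aperture: f/3.2 → f/3.5 → f/4 → f/4.5 → f/5 → f/5.6 → f/6.3 → f/7.1 → f/8 — 2 2/3 stops narrower (darker).
ISO: 640 → 800 → 1000 → 1250 — 1 stop higher (brighter).
Net change so far: 1 2/3 stops darker. Offset with the shutter speed: 1/160 → 1/125 → 1/100 → 1/80 → 1/60 → 1/50.

1/50s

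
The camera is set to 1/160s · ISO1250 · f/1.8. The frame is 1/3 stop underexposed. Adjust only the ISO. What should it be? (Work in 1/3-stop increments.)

ISO 1600

Underexposed by 1/3 stop → need 1/3 stop brighter.
ISO: 1250 → 1600.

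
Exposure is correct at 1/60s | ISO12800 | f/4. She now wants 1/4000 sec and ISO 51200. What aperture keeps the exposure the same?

f/1.0

Shutter speed: 1/60 → 1/125 → 1/250 → 1/500 → 1/1000 → 1/2000 → 1/4000 — 6 stops faster (darker).
ISO: 12800 → 25600 → 51200 — 2 stops raised (brighter).
Net change so far: 4 stops darker. Offset with the aperture: f/4 → f/2.8 → f/2 → f/1.4 → f/1.0.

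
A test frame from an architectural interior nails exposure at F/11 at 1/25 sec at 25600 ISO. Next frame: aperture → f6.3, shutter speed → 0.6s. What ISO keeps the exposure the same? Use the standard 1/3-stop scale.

Aperture: f/11 → f/10 → f/9 → f/8 → f/7.1 → f/6.3 — 1 2/3 stops opened up (brighter).
Shutter speed: 1/25 → 1/20 → 1/15 → 1/13 → 1/10 → 1/8 → 1/6 → 1/5 → 1/4 → 0.3 → 0.4 → 0.5 → 0.6 — 4 stops longer (brighter).
Net change so far: 5 2/3 stops brighter. Offset with the ISO: 25600 → 20000 → 16000 → 12800 → 10000 → 8000 → 6400 → 5000 → 4000 → 3200 → 2500 → 2000 → 1600 → 1250 → 1000 → 800 → 640 → 500.

ISO 500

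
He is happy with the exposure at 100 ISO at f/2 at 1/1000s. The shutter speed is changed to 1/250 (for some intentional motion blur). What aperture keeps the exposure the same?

f/4

Shutter speed: 1/1000 → 1/500 → 1/250 — 2 stops longer (brighter).
Need 2 stops darker from the aperture: f/2 → f/2.8 → f/4.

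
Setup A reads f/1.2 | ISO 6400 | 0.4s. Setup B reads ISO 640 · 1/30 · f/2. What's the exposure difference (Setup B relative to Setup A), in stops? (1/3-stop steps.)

8 1/3 stops darker

Aperture: f/1.2 → f/1.4 → f/1.6 → f/1.8 → f/2 — 1 1/3 stops narrower (darker).
Shutter speed: 0.4 → 0.3 → 1/4 → 1/5 → 1/6 → 1/8 → 1/10 → 1/13 → 1/15 → 1/20 → 1/25 → 1/30 — 3 2/3 stops shorter (darker).
ISO: 6400 → 5000 → 4000 → 3200 → 2500 → 2000 → 1600 → 1250 → 1000 → 800 → 640 — 3 1/3 stops lower (darker).
Net: −1 1/3 −3 2/3 −3 1/3 = −8 1/3 stops.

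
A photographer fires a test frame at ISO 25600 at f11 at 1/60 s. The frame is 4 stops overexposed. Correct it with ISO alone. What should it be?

Overexposed by 4 stops → need 4 stops darker.
ISO: 25600 → 12800 → 6400 → 3200 → 1600.

ISO 1600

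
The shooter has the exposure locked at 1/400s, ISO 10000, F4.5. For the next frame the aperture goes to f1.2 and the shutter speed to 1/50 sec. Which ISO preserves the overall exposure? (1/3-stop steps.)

ISO 100

Aperture: f/4.5 → f/4 → f/3.5 → f/3.2 → f/2.8 → f/2.5 → f/2.2 → f/2 → f/1.8 → f/1.6 → f/1.4 → f/1.2 — 3 2/3 stops opened up (brighter).
Shutter speed: 1/400 → 1/320 → 1/250 → 1/200 → 1/160 → 1/125 → 1/100 → 1/80 → 1/60 → 1/50 — 3 stops longer (brighter).
Net change so far: 6 2/3 stops brighter. Offset with the ISO: 10000 → 8000 → 6400 → 5000 → 4000 → 3200 → 2500 → 2000 → 1600 → 1250 → 1000 → 800 → 640 → 500 → 400 → 320 → 250 → 200 → 160 → 125 → 100.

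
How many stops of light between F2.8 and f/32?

7 stops

f/2.8 → f/4 → f/5.6 → f/8 → f/11 → f/16 → f/22 → f/32 — count the steps: 7 stops.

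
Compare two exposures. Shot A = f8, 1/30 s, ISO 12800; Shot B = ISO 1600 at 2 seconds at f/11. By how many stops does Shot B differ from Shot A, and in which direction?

Aperture: f/8 → f/11 — 1 stop smaller aperture (darker).
Shutter speed: 1/30 → 1/15 → 1/8 → 1/4 → 1/2 → 1 → 2 — 6 stops slower (brighter).
ISO: 12800 → 6400 → 3200 → 1600 — 3 stops dropped (darker).
Net: −1 +6 −3 = +2 stops.

2 stops brighter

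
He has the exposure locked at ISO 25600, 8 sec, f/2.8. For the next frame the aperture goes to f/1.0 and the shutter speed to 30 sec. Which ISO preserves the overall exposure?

Aperture: f/2.8 → f/2 → f/1.4 → f/1.0 — 3 stops opened up (brighter).
Shutter speed: 8 → 15 → 30 — 2 stops longer (brighter).
Net change so far: 5 stops brighter. Offset with the ISO: 25600 → 12800 → 6400 → 3200 → 1600 → 800.

ISO 800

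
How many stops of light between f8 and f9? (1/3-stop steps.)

f/8 → f/9 — count the steps: 1 third-stops = 1/3 stop.

1/3 stop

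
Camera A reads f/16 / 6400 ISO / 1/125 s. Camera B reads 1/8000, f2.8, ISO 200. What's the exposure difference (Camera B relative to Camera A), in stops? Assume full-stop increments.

Aperture: f/16 → f/11 → f/8 → f/5.6 → f/4 → f/2.8 — 5 stops wider (brighter).
Shutter speed: 1/125 → 1/250 → 1/500 → 1/1000 → 1/2000 → 1/4000 → 1/8000 — 6 stops shorter (darker).
ISO: 6400 → 3200 → 1600 → 800 → 400 → 200 — 5 stops dropped (darker).
Net: +5 −6 −5 = −6 stops.

6 stops darker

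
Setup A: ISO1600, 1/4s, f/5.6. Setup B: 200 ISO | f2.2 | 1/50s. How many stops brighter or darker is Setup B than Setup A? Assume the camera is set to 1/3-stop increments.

4 stops darker

Aperture: f/5.6 → f/5 → f/4.5 → f/4 → f/3.5 → f/3.2 → f/2.8 → f/2.5 → f/2.2 — 2 2/3 stops wider (brighter).
Shutter speed: 1/4 → 1/5 → 1/6 → 1/8 → 1/10 → 1/13 → 1/15 → 1/20 → 1/25 → 1/30 → 1/40 → 1/50 — 3 2/3 stops shorter (darker).
ISO: 1600 → 1250 → 1000 → 800 → 640 → 500 → 400 → 320 → 250 → 200 — 3 stops lower (darker).
Net: +2 2/3 −3 2/3 −3 = −4 stops.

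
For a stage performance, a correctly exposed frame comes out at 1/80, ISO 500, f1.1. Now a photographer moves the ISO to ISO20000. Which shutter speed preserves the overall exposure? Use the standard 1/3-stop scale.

1/3200s

ISO: 500 → 640 → 800 → 1000 → 1250 → 1600 → 2000 → 2500 → 3200 → 4000 → 5000 → 6400 → 8000 → 10000 → 12800 → 16000 → 20000 — 5 1/3 stops raised (brighter).
Need 5 1/3 stops darker from the shutter speed: 1/80 → 1/100 → 1/125 → 1/160 → 1/200 → 1/250 → 1/320 → 1/400 → 1/500 → 1/640 → 1/800 → 1/1000 → 1/1250 → 1/1600 → 1/2000 → 1/2500 → 1/3200.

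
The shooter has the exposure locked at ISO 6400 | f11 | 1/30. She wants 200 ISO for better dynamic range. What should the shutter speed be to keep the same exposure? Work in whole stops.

1 s

ISO: 6400 → 3200 → 1600 → 800 → 400 → 200 — 5 stops lower (darker).
Need 5 stops brighter from the shutter speed: 1/30 → 1/15 → 1/8 → 1/4 → 1/2 → 1.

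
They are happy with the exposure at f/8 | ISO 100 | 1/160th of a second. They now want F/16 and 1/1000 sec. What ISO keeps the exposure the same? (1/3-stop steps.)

Aperture: f/8 → f/9 → f/10 → f/11 → f/13 → f/14 → f/16 — 2 stops stopped down (darker).
Shutter speed: 1/160 → 1/200 → 1/250 → 1/320 → 1/400 → 1/500 → 1/640 → 1/800 → 1/1000 — 2 2/3 stops faster (darker).
Net change so far: 4 2/3 stops darker. Offset with the ISO: 100 → 125 → 160 → 200 → 250 → 320 → 400 → 500 → 640 → 800 → 1000 → 1250 → 1600 → 2000 → 2500.

ISO 2500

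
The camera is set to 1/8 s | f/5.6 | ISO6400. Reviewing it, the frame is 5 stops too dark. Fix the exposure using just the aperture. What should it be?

Underexposed by 5 stops → need 5 stops brighter.
Aperture: f/5.6 → f/4 → f/2.8 → f/2 → f/1.4 → f/1.0.

f/1.0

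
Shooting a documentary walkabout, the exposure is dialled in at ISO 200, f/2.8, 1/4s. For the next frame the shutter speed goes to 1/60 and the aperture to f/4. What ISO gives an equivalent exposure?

Shutter speed: 1/4 → 1/8 → 1/15 → 1/30 → 1/60 — 4 stops shorter (darker).
Aperture: f/2.8 → f/4 — 1 stop stopped down (darker).
Net change so far: 5 stops darker. Offset with the ISO: 200 → 400 → 800 → 1600 → 3200 → 6400.

ISO 6400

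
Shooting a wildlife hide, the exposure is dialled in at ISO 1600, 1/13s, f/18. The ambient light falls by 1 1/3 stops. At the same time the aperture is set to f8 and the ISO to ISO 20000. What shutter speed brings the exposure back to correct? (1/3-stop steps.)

Scene light: 1 1/3 stops darker.
Aperture: f/18 → f/16 → f/14 → f/13 → f/11 → f/10 → f/9 → f/8 — 2 1/3 stops opened up (brighter).
ISO: 1600 → 2000 → 2500 → 3200 → 4000 → 5000 → 6400 → 8000 → 10000 → 12800 → 16000 → 20000 — 3 2/3 stops raised (brighter).
Net so far: 4 2/3 stops brighter. Shutter speed: 1/13 → 1/15 → 1/20 → 1/25 → 1/30 → 1/40 → 1/50 → 1/60 → 1/80 → 1/100 → 1/125 → 1/160 → 1/200 → 1/250 → 1/320.

1/320s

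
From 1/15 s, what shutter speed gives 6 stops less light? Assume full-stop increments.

Shutter speed: 1/15 → 1/30 → 1/60 → 1/125 → 1/250 → 1/500 → 1/1000 — 6 stops faster (darker).

1/1000s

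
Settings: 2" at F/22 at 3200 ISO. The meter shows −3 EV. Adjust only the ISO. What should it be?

ISO 25600

Underexposed by 3 stops → need 3 stops brighter.
ISO: 3200 → 6400 → 12800 → 25600.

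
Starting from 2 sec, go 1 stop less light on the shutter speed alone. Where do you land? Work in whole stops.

1 s

Shutter speed: 2 → 1 — 1 stop shorter (darker).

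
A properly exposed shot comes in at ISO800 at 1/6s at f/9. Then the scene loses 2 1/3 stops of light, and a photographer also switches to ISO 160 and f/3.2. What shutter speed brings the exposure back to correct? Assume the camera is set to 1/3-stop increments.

0.5 s

Scene light: 2 1/3 stops darker.
ISO: 800 → 640 → 500 → 400 → 320 → 250 → 200 → 160 — 2 1/3 stops dropped (darker).
Aperture: f/9 → f/8 → f/7.1 → f/6.3 → f/5.6 → f/5 → f/4.5 → f/4 → f/3.5 → f/3.2 — 3 stops larger aperture (brighter).
Net so far: 1 2/3 stops darker. Shutter speed: 1/6 → 1/5 → 1/4 → 0.3 → 0.4 → 0.5.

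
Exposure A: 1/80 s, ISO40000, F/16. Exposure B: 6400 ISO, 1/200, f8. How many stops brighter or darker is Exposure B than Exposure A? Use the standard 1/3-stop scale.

Aperture: f/16 → f/14 → f/13 → f/11 → f/10 → f/9 → f/8 — 2 stops wider (brighter).
Shutter speed: 1/80 → 1/100 → 1/125 → 1/160 → 1/200 — 1 1/3 stops faster (darker).
ISO: 40000 → 32000 → 25600 → 20000 → 16000 → 12800 → 10000 → 8000 → 6400 — 2 2/3 stops lower (darker).
Net: +2 −1 1/3 −2 2/3 = −2 stops.

2 stops darker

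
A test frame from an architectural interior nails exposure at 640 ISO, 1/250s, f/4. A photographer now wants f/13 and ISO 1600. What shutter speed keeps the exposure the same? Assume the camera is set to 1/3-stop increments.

Aperture: f/4 → f/4.5 → f/5 → f/5.6 → f/6.3 → f/7.1 → f/8 → f/9 → f/10 → f/11 → f/13 — 3 1/3 stops smaller aperture (darker).
ISO: 640 → 800 → 1000 → 1250 → 1600 — 1 1/3 stops raised (brighter).
Net change so far: 2 stops darker. Offset with the shutter speed: 1/250 → 1/200 → 1/160 → 1/125 → 1/100 → 1/80 → 1/60.

1/60s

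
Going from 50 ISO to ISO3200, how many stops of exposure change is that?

6 stops

50 → 100 → 200 → 400 → 800 → 1600 → 3200 — count the steps: 6 stops.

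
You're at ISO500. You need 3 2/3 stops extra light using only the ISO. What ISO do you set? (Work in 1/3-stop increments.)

ISO: 500 → 640 → 800 → 1000 → 1250 → 1600 → 2000 → 2500 → 3200 → 4000 → 5000 → 6400 — 3 2/3 stops higher (brighter).

ISO 6400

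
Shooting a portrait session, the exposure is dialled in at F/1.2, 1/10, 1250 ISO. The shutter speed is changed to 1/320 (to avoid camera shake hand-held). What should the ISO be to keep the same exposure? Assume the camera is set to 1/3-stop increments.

Shutter speed: 1/10 → 1/13 → 1/15 → 1/20 → 1/25 → 1/30 → 1/40 → 1/50 → 1/60 → 1/80 → 1/100 → 1/125 → 1/160 → 1/200 → 1/250 → 1/320 — 5 stops shorter (darker).
Need 5 stops brighter from the ISO: 1250 → 1600 → 2000 → 2500 → 3200 → 4000 → 5000 → 6400 → 8000 → 10000 → 12800 → 16000 → 20000 → 25600 → 32000 → 40000.

ISO 40000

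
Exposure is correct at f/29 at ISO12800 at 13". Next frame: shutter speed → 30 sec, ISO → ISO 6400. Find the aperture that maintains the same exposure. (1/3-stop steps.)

Shutter speed: 13 → 15 → 20 → 25 → 30 — 1 1/3 stops longer (brighter).
ISO: 12800 → 10000 → 8000 → 6400 — 1 stop lower (darker).
Net change so far: 1/3 stop brighter. Offset with the aperture: f/29 → f/32.

f/32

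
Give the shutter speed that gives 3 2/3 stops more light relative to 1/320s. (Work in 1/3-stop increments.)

Shutter speed: 1/320 → 1/250 → 1/200 → 1/160 → 1/125 → 1/100 → 1/80 → 1/60 → 1/50 → 1/40 → 1/30 → 1/25 — 3 2/3 stops slower (brighter).

1/25s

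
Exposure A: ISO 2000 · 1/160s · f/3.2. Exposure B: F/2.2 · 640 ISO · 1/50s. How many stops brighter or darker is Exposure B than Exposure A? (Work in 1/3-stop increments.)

1 stop brighter

Aperture: f/3.2 → f/2.8 → f/2.5 → f/2.2 — 1 stop larger aperture (brighter).
Shutter speed: 1/160 → 1/125 → 1/100 → 1/80 → 1/60 → 1/50 — 1 2/3 stops slower (brighter).
ISO: 2000 → 1600 → 1250 → 1000 → 800 → 640 — 1 2/3 stops lower (darker).
Net: +1 +1 2/3 −1 2/3 = +1 stop.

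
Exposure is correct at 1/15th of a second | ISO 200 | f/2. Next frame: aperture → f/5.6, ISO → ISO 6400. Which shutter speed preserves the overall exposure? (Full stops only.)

Aperture: f/2 → f/2.8 → f/4 → f/5.6 — 3 stops narrower (darker).
ISO: 200 → 400 → 800 → 1600 → 3200 → 6400 — 5 stops raised (brighter).
Net change so far: 2 stops brighter. Offset with the shutter speed: 1/15 → 1/30 → 1/60.

1/60s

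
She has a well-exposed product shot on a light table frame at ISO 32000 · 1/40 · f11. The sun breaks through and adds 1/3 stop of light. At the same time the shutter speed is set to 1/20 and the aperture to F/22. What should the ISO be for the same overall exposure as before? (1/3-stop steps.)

ISO 51200

Scene light: 1/3 stop brighter.
Shutter speed: 1/40 → 1/30 → 1/25 → 1/20 — 1 stop longer (brighter).
Aperture: f/11 → f/13 → f/14 → f/16 → f/18 → f/20 → f/22 — 2 stops stopped down (darker).
Net so far: 2/3 stop darker. ISO: 32000 → 40000 → 51200.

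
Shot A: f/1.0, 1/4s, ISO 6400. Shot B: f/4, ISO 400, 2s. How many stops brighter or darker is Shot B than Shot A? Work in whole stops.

5 stops darker

Aperture: f/1.0 → f/1.4 → f/2 → f/2.8 → f/4 — 4 stops stopped down (darker).
Shutter speed: 1/4 → 1/2 → 1 → 2 — 3 stops slower (brighter).
ISO: 6400 → 3200 → 1600 → 800 → 400 — 4 stops dropped (darker).
Net: −4 +3 −4 = −5 stops.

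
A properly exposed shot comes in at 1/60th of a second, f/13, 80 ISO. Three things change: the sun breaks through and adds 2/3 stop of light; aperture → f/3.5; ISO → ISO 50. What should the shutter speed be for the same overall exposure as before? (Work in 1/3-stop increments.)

Scene light: 2/3 stop brighter.
Aperture: f/13 → f/11 → f/10 → f/9 → f/8 → f/7.1 → f/6.3 → f/5.6 → f/5 → f/4.5 → f/4 → f/3.5 — 3 2/3 stops wider (brighter).
ISO: 80 → 64 → 50 — 2/3 stop dropped (darker).
Net so far: 3 2/3 stops brighter. Shutter speed: 1/60 → 1/80 → 1/100 → 1/125 → 1/160 → 1/200 → 1/250 → 1/320 → 1/400 → 1/500 → 1/640 → 1/800.

1/800s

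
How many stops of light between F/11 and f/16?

f/11 → f/16 — count the steps: 1 stop.

1 stop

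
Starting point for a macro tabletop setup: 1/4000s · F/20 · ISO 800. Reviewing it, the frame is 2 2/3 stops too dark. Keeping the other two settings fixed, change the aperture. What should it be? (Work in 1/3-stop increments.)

f/8

Underexposed by 2 2/3 stops → need 2 2/3 stops brighter.
Aperture: f/20 → f/18 → f/16 → f/14 → f/13 → f/11 → f/10 → f/9 → f/8.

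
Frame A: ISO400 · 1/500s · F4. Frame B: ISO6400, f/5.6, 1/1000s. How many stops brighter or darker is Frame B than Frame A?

Aperture: f/4 → f/5.6 — 1 stop smaller aperture (darker).
Shutter speed: 1/500 → 1/1000 — 1 stop faster (darker).
ISO: 400 → 800 → 1600 → 3200 → 6400 — 4 stops raised (brighter).
Net: −1 −1 +4 = +2 stops.

2 stops brighter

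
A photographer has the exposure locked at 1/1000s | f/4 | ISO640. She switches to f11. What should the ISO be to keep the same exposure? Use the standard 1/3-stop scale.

Aperture: f/4 → f/4.5 → f/5 → f/5.6 → f/6.3 → f/7.1 → f/8 → f/9 → f/10 → f/11 — 3 stops narrower (darker).
Need 3 stops brighter from the ISO: 640 → 800 → 1000 → 1250 → 1600 → 2000 → 2500 → 3200 → 4000 → 5000.

ISO 5000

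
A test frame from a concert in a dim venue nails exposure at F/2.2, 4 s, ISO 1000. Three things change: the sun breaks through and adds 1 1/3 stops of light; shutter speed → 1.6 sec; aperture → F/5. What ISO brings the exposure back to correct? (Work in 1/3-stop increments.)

Scene light: 1 1/3 stops brighter.
Shutter speed: 4 → 3.2 → 2.5 → 2 → 1.6 — 1 1/3 stops shorter (darker).
Aperture: f/2.2 → f/2.5 → f/2.8 → f/3.2 → f/3.5 → f/4 → f/4.5 → f/5 — 2 1/3 stops smaller aperture (darker).
Net so far: 2 1/3 stops darker. ISO: 1000 → 1250 → 1600 → 2000 → 2500 → 3200 → 4000 → 5000.

ISO 5000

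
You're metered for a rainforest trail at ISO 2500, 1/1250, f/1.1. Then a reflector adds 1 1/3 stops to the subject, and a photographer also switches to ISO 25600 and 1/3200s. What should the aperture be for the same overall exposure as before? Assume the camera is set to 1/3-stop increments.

f/3.5

Scene light: 1 1/3 stops brighter.
ISO: 2500 → 3200 → 4000 → 5000 → 6400 → 8000 → 10000 → 12800 → 16000 → 20000 → 25600 — 3 1/3 stops raised (brighter).
Shutter speed: 1/1250 → 1/1600 → 1/2000 → 1/2500 → 1/3200 — 1 1/3 stops shorter (darker).
Net so far: 3 1/3 stops brighter. Aperture: f/1.1 → f/1.2 → f/1.4 → f/1.6 → f/1.8 → f/2 → f/2.2 → f/2.5 → f/2.8 → f/3.2 → f/3.5.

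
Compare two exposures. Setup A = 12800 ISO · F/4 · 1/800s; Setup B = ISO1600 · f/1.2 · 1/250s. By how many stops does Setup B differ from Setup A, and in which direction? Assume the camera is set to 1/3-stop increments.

Aperture: f/4 → f/3.5 → f/3.2 → f/2.8 → f/2.5 → f/2.2 → f/2 → f/1.8 → f/1.6 → f/1.4 → f/1.2 — 3 1/3 stops larger aperture (brighter).
Shutter speed: 1/800 → 1/640 → 1/500 → 1/400 → 1/320 → 1/250 — 1 2/3 stops longer (brighter).
ISO: 12800 → 10000 → 8000 → 6400 → 5000 → 4000 → 3200 → 2500 → 2000 → 1600 — 3 stops dropped (darker).
Net: +3 1/3 +1 2/3 −3 = +2 stops.

2 stops brighter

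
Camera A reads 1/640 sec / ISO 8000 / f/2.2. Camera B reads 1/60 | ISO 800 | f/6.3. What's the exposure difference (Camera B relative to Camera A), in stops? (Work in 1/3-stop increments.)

Aperture: f/2.2 → f/2.5 → f/2.8 → f/3.2 → f/3.5 → f/4 → f/4.5 → f/5 → f/5.6 → f/6.3 — 3 stops narrower (darker).
Shutter speed: 1/640 → 1/500 → 1/400 → 1/320 → 1/250 → 1/200 → 1/160 → 1/125 → 1/100 → 1/80 → 1/60 — 3 1/3 stops longer (brighter).
ISO: 8000 → 6400 → 5000 → 4000 → 3200 → 2500 → 2000 → 1600 → 1250 → 1000 → 800 — 3 1/3 stops lower (darker).
Net: −3 +3 1/3 −3 1/3 = −3 stops.

3 stops darker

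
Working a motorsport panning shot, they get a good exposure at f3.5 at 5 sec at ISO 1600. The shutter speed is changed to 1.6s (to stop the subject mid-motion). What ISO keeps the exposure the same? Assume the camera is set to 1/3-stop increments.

ISO 5000

Shutter speed: 5 → 4 → 3.2 → 2.5 → 2 → 1.6 — 1 2/3 stops shorter (darker).
Need 1 2/3 stops brighter from the ISO: 1600 → 2000 → 2500 → 3200 → 4000 → 5000.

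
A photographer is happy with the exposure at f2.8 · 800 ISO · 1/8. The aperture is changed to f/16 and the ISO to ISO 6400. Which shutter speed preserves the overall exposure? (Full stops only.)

Aperture: f/2.8 → f/4 → f/5.6 → f/8 → f/11 → f/16 — 5 stops narrower (darker).
ISO: 800 → 1600 → 3200 → 6400 — 3 stops raised (brighter).
Net change so far: 2 stops darker. Offset with the shutter speed: 1/8 → 1/4 → 1/2.

1/2s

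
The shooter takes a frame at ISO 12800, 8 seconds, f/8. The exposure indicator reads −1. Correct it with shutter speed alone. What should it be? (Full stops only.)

Underexposed by 1 stop → need 1 stop brighter.
Shutter speed: 8 → 15.

15 s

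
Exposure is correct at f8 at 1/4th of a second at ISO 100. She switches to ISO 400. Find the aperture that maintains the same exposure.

ISO: 100 → 200 → 400 — 2 stops raised (brighter).
Need 2 stops darker from the aperture: f/8 → f/11 → f/16.

f/16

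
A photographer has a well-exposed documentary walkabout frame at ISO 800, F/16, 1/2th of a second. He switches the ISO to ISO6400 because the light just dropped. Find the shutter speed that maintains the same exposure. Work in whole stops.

ISO: 800 → 1600 → 3200 → 6400 — 3 stops higher (brighter).
Need 3 stops darker from the shutter speed: 1/2 → 1/4 → 1/8 → 1/15.

1/15s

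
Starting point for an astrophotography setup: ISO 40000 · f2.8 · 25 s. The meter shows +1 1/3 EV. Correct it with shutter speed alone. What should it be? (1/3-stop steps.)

10 s

Overexposed by 1 1/3 stops → need 1 1/3 stops darker.
Shutter speed: 25 → 20 → 15 → 13 → 10.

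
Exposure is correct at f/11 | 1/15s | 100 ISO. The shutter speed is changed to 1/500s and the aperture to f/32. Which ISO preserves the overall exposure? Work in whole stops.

ISO 25600

Shutter speed: 1/15 → 1/30 → 1/60 → 1/125 → 1/250 → 1/500 — 5 stops shorter (darker).
Aperture: f/11 → f/16 → f/22 → f/32 — 3 stops smaller aperture (darker).
Net change so far: 8 stops darker. Offset with the ISO: 100 → 200 → 400 → 800 → 1600 → 3200 → 6400 → 12800 → 25600.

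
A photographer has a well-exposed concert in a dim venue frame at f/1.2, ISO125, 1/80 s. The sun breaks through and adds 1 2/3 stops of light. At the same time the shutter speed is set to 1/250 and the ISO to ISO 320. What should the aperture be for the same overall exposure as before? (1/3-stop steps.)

Scene light: 1 2/3 stops brighter.
Shutter speed: 1/80 → 1/100 → 1/125 → 1/160 → 1/200 → 1/250 — 1 2/3 stops shorter (darker).
ISO: 125 → 160 → 200 → 250 → 320 — 1 1/3 stops raised (brighter).
Net so far: 1 1/3 stops brighter. Aperture: f/1.2 → f/1.4 → f/1.6 → f/1.8 → f/2.

f/2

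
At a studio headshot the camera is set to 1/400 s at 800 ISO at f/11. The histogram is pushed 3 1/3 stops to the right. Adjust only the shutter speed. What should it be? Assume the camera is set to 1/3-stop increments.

Overexposed by 3 1/3 stops → need 3 1/3 stops darker.
Shutter speed: 1/400 → 1/500 → 1/640 → 1/800 → 1/1000 → 1/1250 → 1/1600 → 1/2000 → 1/2500 → 1/3200 → 1/4000.

1/4000s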